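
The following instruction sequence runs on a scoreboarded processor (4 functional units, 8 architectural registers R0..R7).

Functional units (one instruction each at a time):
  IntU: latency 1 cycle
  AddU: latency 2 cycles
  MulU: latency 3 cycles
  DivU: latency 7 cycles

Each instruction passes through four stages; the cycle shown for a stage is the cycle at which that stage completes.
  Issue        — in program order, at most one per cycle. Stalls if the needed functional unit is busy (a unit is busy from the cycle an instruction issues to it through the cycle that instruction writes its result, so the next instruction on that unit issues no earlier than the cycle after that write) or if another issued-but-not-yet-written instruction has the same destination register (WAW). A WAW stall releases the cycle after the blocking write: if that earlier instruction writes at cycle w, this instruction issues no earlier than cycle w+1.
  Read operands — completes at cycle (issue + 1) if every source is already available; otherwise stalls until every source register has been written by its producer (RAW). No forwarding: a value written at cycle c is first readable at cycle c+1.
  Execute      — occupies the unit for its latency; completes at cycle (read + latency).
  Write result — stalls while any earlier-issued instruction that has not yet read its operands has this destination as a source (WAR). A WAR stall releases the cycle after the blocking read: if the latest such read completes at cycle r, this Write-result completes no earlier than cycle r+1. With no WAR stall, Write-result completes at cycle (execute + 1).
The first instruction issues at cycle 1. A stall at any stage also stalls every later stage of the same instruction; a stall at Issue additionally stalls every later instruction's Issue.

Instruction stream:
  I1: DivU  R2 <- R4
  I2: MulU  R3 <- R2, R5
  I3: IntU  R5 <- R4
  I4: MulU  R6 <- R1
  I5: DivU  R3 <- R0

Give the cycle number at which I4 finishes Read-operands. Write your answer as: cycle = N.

c1: I1 dispatched to DivU
c2: I1 operands ready · I2 dispatched to MulU
c3: I3 dispatched to IntU
c4: I3 operands ready
c5: I3 complete
c9: I1 complete
c10: R2←I1
c11: I2 operands ready
c12: R5←I3
c14: I2 complete
c15: R3←I2
c16: I4 dispatched to MulU
c17: I4 operands ready · I5 dispatched to DivU
c18: I5 operands ready
c20: I4 complete
c21: R6←I4
c25: I5 complete
c26: R3←I5

cycle = 17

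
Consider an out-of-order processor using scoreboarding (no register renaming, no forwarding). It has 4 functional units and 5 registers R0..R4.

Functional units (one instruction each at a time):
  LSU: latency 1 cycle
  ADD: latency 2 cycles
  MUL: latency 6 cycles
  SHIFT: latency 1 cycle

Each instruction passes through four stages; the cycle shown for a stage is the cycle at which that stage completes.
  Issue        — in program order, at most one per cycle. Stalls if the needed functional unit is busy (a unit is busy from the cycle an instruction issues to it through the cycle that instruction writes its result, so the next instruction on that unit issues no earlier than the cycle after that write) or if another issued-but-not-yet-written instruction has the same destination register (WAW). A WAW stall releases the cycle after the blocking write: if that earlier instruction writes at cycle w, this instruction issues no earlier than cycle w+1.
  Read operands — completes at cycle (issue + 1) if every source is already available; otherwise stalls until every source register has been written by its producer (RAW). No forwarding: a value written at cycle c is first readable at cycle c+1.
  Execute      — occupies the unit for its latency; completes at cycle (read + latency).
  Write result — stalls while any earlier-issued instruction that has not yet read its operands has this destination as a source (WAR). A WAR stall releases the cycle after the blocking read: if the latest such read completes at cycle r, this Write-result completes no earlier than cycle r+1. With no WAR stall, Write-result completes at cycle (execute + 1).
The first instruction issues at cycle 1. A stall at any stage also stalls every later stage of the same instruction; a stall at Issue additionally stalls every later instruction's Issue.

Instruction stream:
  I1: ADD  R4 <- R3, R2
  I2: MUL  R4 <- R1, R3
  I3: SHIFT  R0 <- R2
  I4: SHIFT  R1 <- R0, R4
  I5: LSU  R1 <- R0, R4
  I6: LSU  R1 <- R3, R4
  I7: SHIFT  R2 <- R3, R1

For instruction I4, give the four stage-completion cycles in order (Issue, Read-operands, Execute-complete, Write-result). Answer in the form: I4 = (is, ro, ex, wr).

1) issue 1, read 2, done 4, write 5
2) issue 6, read 7, done 13, write 14  <WAW R4: wait I1 write@5>
3) issue 7, read 8, done 9, write 10
4) issue 11, read 15, done 16, write 17  <struct: SHIFT busy until I3 writes@10 / RAW R4: wait I2 write@14>
5) issue 18, read 19, done 20, write 21  <WAW R1: wait I4 write@17>
6) issue 22, read 23, done 24, write 25  <struct: LSU busy until I5 writes@21>
7) issue 23, read 26, done 27, write 28  <RAW R1: wait I6 write@25>

I4 = (11, 15, 16, 17)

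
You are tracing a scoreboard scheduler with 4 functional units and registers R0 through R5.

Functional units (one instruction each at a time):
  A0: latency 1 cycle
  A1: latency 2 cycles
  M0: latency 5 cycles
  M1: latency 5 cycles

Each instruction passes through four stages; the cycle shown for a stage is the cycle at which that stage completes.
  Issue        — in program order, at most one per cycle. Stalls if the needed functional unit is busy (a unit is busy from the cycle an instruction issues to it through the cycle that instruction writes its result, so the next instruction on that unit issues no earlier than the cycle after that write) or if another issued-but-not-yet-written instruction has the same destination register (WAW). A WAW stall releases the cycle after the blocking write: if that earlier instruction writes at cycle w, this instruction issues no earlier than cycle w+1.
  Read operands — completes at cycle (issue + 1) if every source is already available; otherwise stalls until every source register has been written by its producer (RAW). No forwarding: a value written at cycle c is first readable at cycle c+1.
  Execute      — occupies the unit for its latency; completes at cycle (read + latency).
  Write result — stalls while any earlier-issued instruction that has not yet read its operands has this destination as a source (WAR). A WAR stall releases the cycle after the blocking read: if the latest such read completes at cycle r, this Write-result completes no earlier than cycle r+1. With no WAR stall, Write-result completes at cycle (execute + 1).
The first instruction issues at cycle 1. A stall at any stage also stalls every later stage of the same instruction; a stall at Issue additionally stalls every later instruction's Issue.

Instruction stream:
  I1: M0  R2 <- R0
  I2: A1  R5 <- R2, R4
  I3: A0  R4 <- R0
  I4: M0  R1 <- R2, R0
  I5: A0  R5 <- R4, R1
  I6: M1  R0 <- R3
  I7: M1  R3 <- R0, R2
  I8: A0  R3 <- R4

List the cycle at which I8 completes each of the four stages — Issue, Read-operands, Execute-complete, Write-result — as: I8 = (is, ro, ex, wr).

I8 = (30, 31, 32, 33)

I1 -> (1, 2, 7, 8)
I2 -> (2, 9, 11, 12)  // RAW R2: wait I1 write@8
I3 -> (3, 4, 5, 10)  // WAR R4: wait I2 read@9
I4 -> (9, 10, 15, 16)  // struct: M0 busy until I1 writes@8
I5 -> (13, 17, 18, 19)  // WAW R5: wait I2 write@12, RAW R1: wait I4 write@16
I6 -> (14, 15, 20, 21)
I7 -> (22, 23, 28, 29)  // struct: M1 busy until I6 writes@21
I8 -> (30, 31, 32, 33)  // WAW R3: wait I7 write@29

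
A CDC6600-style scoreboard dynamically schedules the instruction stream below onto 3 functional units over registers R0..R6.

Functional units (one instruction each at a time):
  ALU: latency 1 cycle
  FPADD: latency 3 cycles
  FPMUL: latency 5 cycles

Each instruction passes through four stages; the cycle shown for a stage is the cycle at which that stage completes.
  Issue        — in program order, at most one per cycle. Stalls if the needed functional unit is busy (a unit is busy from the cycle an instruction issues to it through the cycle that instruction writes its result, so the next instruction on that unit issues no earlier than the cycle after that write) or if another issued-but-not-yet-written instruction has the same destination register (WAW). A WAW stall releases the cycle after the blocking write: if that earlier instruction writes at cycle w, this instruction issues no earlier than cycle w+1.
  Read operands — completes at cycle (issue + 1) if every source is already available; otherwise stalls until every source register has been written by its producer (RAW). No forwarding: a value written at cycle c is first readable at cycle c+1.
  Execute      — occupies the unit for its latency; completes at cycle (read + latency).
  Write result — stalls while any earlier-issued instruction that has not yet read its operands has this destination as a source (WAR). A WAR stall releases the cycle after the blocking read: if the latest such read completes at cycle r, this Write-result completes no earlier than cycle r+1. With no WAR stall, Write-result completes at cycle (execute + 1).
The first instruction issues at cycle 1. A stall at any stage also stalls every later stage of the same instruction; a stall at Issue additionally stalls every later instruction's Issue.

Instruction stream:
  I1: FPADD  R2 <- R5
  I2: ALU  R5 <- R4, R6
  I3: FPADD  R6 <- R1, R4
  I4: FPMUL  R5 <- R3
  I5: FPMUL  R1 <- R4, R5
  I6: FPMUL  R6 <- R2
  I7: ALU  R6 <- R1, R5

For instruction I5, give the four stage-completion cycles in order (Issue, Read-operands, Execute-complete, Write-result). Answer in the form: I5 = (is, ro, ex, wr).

[1] I1→FPADD
[2] I1 RO · I2→ALU
[3] I2 RO
[4] I2 EX
[5] I1 EX · I2 WR R5
[6] I1 WR R2
[7] I3→FPADD
[8] I3 RO · I4→FPMUL
[9] I4 RO
[11] I3 EX
[12] I3 WR R6
[14] I4 EX
[15] I4 WR R5
[16] I5→FPMUL
[17] I5 RO
[22] I5 EX
[23] I5 WR R1
[24] I6→FPMUL
[25] I6 RO
[30] I6 EX
[31] I6 WR R6
[32] I7→ALU
[33] I7 RO
[34] I7 EX
[35] I7 WR R6

I5 = (16, 17, 22, 23)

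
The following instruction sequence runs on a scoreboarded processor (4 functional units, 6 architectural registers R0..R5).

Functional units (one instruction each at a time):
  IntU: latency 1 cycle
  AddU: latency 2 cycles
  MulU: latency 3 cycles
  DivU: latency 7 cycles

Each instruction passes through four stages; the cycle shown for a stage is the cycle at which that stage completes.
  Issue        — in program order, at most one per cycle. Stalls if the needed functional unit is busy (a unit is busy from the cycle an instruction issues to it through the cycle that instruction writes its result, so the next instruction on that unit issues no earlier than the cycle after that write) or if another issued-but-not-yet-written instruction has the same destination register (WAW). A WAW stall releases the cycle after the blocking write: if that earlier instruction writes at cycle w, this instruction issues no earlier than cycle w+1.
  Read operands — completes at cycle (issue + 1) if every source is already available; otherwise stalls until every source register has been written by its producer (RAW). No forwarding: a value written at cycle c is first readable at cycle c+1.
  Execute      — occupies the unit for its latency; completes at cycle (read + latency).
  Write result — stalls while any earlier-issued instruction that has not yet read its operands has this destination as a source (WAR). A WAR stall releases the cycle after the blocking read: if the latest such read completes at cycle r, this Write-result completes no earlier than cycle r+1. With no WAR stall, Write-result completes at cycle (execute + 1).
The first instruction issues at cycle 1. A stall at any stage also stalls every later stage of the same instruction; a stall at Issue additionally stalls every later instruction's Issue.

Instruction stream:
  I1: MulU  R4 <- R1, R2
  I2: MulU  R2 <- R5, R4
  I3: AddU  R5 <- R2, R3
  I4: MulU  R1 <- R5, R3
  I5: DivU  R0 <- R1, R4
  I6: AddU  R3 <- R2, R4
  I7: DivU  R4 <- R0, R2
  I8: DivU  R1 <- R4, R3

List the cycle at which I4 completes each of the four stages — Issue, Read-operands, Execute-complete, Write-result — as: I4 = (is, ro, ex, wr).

[1] I1 dispatched to MulU
[2] I1 operands ready
[5] I1 complete
[6] R4←I1
[7] I2 dispatched to MulU
[8] I2 operands ready · I3 dispatched to AddU
[11] I2 complete
[12] R2←I2
[13] I3 operands ready · I4 dispatched to MulU
[14] I5 dispatched to DivU
[15] I3 complete
[16] R5←I3
[17] I4 operands ready · I6 dispatched to AddU
[18] I6 operands ready
[20] I4 complete · I6 complete
[21] R1←I4 · R3←I6
[22] I5 operands ready
[29] I5 complete
[30] R0←I5
[31] I7 dispatched to DivU
[32] I7 operands ready
[39] I7 complete
[40] R4←I7
[41] I8 dispatched to DivU
[42] I8 operands ready
[49] I8 complete
[50] R1←I8

I4 = (13, 17, 20, 21)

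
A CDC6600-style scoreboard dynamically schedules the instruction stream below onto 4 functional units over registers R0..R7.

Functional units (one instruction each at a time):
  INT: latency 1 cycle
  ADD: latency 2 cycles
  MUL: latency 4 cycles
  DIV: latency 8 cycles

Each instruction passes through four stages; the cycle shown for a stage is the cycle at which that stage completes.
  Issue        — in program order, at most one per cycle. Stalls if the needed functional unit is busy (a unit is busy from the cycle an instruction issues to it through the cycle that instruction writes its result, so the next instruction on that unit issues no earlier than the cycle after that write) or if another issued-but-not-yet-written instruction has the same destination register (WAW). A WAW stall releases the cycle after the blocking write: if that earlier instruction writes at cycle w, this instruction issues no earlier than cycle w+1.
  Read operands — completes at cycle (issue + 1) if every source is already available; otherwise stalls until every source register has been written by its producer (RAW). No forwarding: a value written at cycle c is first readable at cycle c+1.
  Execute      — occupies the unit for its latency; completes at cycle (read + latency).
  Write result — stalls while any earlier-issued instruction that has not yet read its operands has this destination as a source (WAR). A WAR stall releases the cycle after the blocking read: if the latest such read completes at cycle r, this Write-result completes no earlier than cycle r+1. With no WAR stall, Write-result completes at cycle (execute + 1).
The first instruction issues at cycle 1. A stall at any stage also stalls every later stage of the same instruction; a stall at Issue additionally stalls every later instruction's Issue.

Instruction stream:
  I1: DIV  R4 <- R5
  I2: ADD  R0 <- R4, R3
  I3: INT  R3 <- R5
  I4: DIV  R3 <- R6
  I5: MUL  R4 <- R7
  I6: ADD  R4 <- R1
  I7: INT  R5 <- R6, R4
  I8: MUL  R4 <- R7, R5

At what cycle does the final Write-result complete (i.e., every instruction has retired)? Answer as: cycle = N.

cycle = 35

I1  is:1  ro:2  ex:10  wr:11
I2  is:2  ro:12  ex:14  wr:15  — RAW R4: wait I1 write@11
I3  is:3  ro:4  ex:5  wr:13  — WAR R3: wait I2 read@12
I4  is:14  ro:15  ex:23  wr:24  — WAW R3: wait I3 write@13
I5  is:15  ro:16  ex:20  wr:21
I6  is:22  ro:23  ex:25  wr:26  — WAW R4: wait I5 write@21
I7  is:23  ro:27  ex:28  wr:29  — RAW R4: wait I6 write@26
I8  is:27  ro:30  ex:34  wr:35  — WAW R4: wait I6 write@26, RAW R5: wait I7 write@29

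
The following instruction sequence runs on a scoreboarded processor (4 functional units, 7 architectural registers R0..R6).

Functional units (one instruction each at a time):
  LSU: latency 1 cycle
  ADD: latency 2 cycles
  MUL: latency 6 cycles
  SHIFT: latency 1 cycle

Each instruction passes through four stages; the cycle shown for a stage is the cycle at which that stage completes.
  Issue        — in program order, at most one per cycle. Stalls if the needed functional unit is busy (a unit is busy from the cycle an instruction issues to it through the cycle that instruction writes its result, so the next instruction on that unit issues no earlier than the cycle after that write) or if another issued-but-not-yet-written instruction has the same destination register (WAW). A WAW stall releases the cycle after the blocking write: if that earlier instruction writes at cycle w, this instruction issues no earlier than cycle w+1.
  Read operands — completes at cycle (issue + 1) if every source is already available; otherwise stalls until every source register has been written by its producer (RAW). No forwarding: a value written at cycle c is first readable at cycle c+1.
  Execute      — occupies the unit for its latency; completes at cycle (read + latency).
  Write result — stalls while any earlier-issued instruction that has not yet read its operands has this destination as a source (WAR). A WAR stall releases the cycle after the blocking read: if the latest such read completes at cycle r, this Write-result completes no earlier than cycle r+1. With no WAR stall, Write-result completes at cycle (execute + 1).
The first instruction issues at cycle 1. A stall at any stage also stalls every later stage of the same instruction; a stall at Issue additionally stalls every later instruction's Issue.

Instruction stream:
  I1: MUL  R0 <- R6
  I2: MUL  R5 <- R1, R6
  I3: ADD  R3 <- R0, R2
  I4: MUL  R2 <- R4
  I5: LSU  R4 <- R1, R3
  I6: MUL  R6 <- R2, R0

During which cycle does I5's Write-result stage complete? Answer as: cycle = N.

c1: issue I1 (MUL)
c2: I1 read-ops
c8: I1 finished on MUL
c9: I1→R0
c10: issue I2 (MUL)
c11: I2 read-ops | issue I3 (ADD)
c12: I3 read-ops
c14: I3 finished on ADD
c15: I3→R3
c17: I2 finished on MUL
c18: I2→R5
c19: issue I4 (MUL)
c20: I4 read-ops | issue I5 (LSU)
c21: I5 read-ops
c22: I5 finished on LSU
c23: I5→R4
c26: I4 finished on MUL
c27: I4→R2
c28: issue I6 (MUL)
c29: I6 read-ops
c35: I6 finished on MUL
c36: I6→R6

cycle = 23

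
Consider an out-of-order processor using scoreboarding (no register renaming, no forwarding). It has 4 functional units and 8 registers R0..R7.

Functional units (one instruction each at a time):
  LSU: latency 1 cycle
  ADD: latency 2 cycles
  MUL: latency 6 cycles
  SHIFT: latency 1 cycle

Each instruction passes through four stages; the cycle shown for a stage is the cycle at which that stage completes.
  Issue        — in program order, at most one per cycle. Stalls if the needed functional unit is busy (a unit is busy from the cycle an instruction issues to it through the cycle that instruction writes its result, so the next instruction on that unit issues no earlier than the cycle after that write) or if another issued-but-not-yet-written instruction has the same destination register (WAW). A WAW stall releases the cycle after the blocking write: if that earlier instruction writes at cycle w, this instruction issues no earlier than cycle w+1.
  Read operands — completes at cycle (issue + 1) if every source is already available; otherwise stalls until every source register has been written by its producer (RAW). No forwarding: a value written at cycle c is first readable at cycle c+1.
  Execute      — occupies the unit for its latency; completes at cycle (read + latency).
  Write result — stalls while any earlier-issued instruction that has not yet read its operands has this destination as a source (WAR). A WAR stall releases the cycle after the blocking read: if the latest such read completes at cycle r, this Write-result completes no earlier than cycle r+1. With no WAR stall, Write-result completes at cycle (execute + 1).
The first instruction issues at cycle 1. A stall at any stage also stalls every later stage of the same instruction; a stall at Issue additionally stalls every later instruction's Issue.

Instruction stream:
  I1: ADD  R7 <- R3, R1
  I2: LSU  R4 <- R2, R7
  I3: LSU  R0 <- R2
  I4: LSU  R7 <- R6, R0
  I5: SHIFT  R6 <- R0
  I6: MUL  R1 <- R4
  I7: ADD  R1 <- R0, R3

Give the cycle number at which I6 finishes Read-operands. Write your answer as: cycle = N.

I1  is:1  ro:2  ex:4  wr:5
I2  is:2  ro:6  ex:7  wr:8  — RAW R7: wait I1 write@5
I3  is:9  ro:10  ex:11  wr:12  — struct: LSU busy until I2 writes@8
I4  is:13  ro:14  ex:15  wr:16  — struct: LSU busy until I3 writes@12
I5  is:14  ro:15  ex:16  wr:17
I6  is:15  ro:16  ex:22  wr:23
I7  is:24  ro:25  ex:27  wr:28  — WAW R1: wait I6 write@23

cycle = 16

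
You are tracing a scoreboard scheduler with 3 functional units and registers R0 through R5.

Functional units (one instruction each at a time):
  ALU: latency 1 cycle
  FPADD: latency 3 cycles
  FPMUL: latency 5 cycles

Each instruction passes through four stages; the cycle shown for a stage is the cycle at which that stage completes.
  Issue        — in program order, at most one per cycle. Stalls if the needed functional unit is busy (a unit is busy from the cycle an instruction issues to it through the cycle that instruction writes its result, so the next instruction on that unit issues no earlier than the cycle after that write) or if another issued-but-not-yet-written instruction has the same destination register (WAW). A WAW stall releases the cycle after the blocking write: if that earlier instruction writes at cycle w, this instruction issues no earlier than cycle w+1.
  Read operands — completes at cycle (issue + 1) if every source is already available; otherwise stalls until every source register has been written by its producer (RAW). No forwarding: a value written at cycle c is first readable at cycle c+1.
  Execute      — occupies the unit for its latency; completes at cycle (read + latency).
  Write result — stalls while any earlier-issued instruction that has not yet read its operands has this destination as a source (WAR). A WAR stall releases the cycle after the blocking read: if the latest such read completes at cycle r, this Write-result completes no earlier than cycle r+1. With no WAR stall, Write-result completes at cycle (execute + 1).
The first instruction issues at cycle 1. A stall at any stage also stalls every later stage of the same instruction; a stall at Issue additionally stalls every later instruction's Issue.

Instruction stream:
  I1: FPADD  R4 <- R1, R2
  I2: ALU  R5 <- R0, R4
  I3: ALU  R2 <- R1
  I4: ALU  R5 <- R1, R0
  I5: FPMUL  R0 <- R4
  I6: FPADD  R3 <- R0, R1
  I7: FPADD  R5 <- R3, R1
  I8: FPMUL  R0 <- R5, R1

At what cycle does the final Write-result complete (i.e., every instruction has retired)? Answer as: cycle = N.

I1 -> (1, 2, 5, 6)
I2 -> (2, 7, 8, 9)  // RAW R4: wait I1 write@6
I3 -> (10, 11, 12, 13)  // struct: ALU busy until I2 writes@9
I4 -> (14, 15, 16, 17)  // struct: ALU busy until I3 writes@13
I5 -> (15, 16, 21, 22)
I6 -> (16, 23, 26, 27)  // RAW R0: wait I5 write@22
I7 -> (28, 29, 32, 33)  // struct: FPADD busy until I6 writes@27
I8 -> (29, 34, 39, 40)  // RAW R5: wait I7 write@33

cycle = 40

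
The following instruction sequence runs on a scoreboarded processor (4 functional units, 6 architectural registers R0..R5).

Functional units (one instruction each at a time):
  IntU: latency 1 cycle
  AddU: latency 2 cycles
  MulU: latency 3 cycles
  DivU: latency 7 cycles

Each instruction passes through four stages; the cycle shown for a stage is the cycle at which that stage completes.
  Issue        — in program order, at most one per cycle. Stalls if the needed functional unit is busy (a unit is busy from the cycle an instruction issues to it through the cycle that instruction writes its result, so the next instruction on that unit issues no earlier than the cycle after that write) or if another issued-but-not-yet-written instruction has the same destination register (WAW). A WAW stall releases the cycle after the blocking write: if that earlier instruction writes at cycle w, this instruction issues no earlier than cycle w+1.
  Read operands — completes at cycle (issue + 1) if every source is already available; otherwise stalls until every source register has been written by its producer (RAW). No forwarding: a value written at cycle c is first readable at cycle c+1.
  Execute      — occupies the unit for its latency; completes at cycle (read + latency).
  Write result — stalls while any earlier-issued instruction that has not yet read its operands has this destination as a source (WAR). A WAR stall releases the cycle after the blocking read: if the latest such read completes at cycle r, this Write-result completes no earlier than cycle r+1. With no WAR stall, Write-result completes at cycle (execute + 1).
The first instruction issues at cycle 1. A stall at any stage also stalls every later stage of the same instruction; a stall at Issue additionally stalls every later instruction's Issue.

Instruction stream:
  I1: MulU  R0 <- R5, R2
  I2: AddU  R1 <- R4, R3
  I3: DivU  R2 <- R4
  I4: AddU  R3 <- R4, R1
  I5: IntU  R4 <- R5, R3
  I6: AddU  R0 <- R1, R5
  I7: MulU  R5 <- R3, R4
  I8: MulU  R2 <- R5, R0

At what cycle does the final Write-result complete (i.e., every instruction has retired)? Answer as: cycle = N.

t=1  I1→MulU
t=2  I1 RO · I2→AddU
t=3  I2 RO · I3→DivU
t=4  I3 RO
t=5  I1 EX · I2 EX
t=6  I1 WR R0 · I2 WR R1
t=7  I4→AddU
t=8  I4 RO · I5→IntU
t=10  I4 EX
t=11  I3 EX · I4 WR R3
t=12  I3 WR R2 · I5 RO · I6→AddU
t=13  I5 EX · I6 RO · I7→MulU
t=14  I5 WR R4
t=15  I6 EX · I7 RO
t=16  I6 WR R0
t=18  I7 EX
t=19  I7 WR R5
t=20  I8→MulU
t=21  I8 RO
t=24  I8 EX
t=25  I8 WR R2

cycle = 25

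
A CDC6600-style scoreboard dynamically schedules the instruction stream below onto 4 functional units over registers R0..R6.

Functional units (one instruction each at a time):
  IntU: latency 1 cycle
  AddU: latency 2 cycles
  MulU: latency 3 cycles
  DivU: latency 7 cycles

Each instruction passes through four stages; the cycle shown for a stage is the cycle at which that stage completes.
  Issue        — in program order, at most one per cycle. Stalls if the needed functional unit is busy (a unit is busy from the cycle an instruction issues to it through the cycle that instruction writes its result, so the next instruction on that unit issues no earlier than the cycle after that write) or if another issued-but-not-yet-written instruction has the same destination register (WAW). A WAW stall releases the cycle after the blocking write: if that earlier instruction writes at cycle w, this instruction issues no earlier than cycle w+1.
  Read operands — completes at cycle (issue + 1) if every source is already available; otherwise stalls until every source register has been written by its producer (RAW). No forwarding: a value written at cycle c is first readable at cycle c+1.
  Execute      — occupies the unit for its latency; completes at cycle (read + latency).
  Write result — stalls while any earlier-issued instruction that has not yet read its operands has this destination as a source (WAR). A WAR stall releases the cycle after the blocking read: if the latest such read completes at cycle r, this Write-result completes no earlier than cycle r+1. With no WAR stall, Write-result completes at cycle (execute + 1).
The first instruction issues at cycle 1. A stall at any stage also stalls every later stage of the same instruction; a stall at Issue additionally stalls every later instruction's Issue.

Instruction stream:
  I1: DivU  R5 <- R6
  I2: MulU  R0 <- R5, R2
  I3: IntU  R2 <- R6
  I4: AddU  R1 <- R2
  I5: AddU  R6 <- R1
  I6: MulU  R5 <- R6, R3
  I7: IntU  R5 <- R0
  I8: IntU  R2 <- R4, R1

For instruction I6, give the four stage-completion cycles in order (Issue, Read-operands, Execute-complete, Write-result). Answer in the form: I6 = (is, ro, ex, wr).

I1: IS=1 RO=2 EX=9 WR=10
I2: IS=2 RO=11 EX=14 WR=15  [RAW R5: wait I1 write@10]
I3: IS=3 RO=4 EX=5 WR=12  [WAR R2: wait I2 read@11]
I4: IS=4 RO=13 EX=15 WR=16  [RAW R2: wait I3 write@12]
I5: IS=17 RO=18 EX=20 WR=21  [struct: AddU busy until I4 writes@16]
I6: IS=18 RO=22 EX=25 WR=26  [RAW R6: wait I5 write@21]
I7: IS=27 RO=28 EX=29 WR=30  [WAW R5: wait I6 write@26]
I8: IS=31 RO=32 EX=33 WR=34  [struct: IntU busy until I7 writes@30]

I6 = (18, 22, 25, 26)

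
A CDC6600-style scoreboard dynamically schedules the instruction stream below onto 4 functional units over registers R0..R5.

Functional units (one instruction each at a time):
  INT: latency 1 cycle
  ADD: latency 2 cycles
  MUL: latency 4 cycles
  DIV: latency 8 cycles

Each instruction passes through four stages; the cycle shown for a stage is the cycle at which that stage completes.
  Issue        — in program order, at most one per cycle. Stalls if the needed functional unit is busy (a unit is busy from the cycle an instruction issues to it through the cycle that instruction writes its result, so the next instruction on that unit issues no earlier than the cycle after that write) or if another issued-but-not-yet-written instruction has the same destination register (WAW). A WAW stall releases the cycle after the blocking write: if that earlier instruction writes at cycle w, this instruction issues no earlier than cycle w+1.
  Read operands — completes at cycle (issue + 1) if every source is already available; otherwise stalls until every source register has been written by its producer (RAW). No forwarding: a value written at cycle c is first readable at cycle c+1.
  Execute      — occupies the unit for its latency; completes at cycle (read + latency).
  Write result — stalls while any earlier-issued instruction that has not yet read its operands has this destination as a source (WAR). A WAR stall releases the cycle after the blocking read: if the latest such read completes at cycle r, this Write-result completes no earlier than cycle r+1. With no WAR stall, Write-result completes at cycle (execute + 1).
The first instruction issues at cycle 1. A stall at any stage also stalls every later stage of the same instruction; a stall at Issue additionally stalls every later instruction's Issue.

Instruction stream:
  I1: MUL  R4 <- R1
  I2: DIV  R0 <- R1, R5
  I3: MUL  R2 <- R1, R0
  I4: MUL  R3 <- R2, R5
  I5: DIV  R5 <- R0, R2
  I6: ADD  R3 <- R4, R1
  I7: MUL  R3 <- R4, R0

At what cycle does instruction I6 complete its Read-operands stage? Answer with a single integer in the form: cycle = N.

cycle = 27

  I1 | 1 | 2 | 6 | 7
  I2 | 2 | 3 | 11 | 12
  I3 | 8 | 13 | 17 | 18   struct: MUL busy until I1 writes@7 · RAW R0: wait I2 write@12
  I4 | 19 | 20 | 24 | 25   struct: MUL busy until I3 writes@18
  I5 | 20 | 21 | 29 | 30
  I6 | 26 | 27 | 29 | 30   WAW R3: wait I4 write@25
  I7 | 31 | 32 | 36 | 37   WAW R3: wait I6 write@30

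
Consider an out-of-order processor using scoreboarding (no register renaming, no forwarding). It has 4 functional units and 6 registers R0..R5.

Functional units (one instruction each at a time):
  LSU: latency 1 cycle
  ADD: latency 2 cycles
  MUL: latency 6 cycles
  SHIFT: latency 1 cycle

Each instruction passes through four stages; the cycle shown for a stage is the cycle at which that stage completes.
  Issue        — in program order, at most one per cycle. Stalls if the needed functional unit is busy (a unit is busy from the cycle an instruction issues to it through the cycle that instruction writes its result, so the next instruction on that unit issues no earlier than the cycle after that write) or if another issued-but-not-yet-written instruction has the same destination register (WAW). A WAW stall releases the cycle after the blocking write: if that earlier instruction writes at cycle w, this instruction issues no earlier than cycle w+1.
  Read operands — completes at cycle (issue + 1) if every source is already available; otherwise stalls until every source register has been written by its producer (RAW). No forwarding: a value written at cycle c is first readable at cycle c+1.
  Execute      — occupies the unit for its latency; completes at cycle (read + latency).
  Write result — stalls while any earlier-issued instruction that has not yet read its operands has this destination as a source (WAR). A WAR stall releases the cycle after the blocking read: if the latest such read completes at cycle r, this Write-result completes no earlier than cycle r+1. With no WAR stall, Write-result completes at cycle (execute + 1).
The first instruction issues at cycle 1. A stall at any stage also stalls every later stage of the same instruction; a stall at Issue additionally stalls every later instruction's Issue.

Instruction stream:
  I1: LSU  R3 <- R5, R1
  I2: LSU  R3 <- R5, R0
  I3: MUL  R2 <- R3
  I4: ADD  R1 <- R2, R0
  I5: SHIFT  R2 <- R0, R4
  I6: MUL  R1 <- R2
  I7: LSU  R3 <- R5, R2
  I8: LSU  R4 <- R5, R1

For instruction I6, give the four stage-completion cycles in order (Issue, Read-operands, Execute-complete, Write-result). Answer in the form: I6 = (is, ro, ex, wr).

I1: IS=1 RO=2 EX=3 WR=4
I2: IS=5 RO=6 EX=7 WR=8  [struct: LSU busy until I1 writes@4]
I3: IS=6 RO=9 EX=15 WR=16  [RAW R3: wait I2 write@8]
I4: IS=7 RO=17 EX=19 WR=20  [RAW R2: wait I3 write@16]
I5: IS=17 RO=18 EX=19 WR=20  [WAW R2: wait I3 write@16]
I6: IS=21 RO=22 EX=28 WR=29  [WAW R1: wait I4 write@20]
I7: IS=22 RO=23 EX=24 WR=25
I8: IS=26 RO=30 EX=31 WR=32  [struct: LSU busy until I7 writes@25; RAW R1: wait I6 write@29]

I6 = (21, 22, 28, 29)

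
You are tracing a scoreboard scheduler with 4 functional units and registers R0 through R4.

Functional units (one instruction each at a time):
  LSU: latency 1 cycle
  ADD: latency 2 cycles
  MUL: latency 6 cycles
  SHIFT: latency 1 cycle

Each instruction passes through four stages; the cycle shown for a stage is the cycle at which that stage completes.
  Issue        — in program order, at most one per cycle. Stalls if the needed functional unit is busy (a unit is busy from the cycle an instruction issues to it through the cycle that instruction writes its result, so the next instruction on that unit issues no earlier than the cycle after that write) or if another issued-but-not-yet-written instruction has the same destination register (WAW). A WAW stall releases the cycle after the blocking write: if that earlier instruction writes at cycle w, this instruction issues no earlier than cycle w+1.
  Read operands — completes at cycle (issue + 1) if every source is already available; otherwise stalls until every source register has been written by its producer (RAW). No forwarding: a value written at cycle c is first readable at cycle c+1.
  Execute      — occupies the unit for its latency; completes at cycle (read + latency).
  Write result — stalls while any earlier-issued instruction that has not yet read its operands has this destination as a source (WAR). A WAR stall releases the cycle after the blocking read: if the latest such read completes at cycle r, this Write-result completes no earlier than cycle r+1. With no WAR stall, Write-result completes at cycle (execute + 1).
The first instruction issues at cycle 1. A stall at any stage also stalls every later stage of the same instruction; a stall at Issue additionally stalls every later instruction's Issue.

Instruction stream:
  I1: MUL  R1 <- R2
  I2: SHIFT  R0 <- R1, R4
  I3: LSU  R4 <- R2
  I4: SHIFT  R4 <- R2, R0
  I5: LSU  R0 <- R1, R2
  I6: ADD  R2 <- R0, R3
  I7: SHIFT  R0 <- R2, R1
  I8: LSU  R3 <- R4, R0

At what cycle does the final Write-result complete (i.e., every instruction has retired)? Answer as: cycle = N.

cycle = 27

I1  is:1  ro:2  ex:8  wr:9
I2  is:2  ro:10  ex:11  wr:12  — RAW R1: wait I1 write@9
I3  is:3  ro:4  ex:5  wr:11  — WAR R4: wait I2 read@10
I4  is:13  ro:14  ex:15  wr:16  — struct: SHIFT busy until I2 writes@12
I5  is:14  ro:15  ex:16  wr:17
I6  is:15  ro:18  ex:20  wr:21  — RAW R0: wait I5 write@17
I7  is:18  ro:22  ex:23  wr:24  — WAW R0: wait I5 write@17, RAW R2: wait I6 write@21
I8  is:19  ro:25  ex:26  wr:27  — RAW R0: wait I7 write@24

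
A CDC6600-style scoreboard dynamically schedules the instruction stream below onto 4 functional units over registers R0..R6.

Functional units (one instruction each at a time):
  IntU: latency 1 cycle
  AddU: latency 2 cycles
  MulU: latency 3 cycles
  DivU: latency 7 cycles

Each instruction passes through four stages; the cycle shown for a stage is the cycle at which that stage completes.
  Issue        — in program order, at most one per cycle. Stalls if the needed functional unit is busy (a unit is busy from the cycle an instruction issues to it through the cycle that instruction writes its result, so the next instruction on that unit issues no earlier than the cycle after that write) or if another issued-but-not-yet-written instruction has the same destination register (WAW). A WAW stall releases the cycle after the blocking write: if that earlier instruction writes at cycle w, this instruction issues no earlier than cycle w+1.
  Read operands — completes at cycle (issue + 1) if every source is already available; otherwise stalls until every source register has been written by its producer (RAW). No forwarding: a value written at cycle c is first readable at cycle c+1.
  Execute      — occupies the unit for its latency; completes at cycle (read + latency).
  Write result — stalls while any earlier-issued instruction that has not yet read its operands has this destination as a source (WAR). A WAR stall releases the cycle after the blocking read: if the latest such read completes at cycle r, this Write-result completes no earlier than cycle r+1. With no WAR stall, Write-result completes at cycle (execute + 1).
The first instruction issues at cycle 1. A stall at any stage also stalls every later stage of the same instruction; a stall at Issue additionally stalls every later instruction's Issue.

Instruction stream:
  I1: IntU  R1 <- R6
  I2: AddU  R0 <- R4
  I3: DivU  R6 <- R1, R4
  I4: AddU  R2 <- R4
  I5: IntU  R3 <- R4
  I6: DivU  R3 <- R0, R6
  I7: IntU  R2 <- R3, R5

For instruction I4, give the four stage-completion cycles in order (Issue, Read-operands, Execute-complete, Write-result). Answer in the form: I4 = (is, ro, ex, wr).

c1: issue I1 (IntU)
c2: I1 read-ops; issue I2 (AddU)
c3: I1 finished on IntU; I2 read-ops; issue I3 (DivU)
c4: I1→R1
c5: I2 finished on AddU; I3 read-ops
c6: I2→R0
c7: issue I4 (AddU)
c8: I4 read-ops; issue I5 (IntU)
c9: I5 read-ops
c10: I4 finished on AddU; I5 finished on IntU
c11: I4→R2; I5→R3
c12: I3 finished on DivU
c13: I3→R6
c14: issue I6 (DivU)
c15: I6 read-ops; issue I7 (IntU)
c22: I6 finished on DivU
c23: I6→R3
c24: I7 read-ops
c25: I7 finished on IntU
c26: I7→R2

I4 = (7, 8, 10, 11)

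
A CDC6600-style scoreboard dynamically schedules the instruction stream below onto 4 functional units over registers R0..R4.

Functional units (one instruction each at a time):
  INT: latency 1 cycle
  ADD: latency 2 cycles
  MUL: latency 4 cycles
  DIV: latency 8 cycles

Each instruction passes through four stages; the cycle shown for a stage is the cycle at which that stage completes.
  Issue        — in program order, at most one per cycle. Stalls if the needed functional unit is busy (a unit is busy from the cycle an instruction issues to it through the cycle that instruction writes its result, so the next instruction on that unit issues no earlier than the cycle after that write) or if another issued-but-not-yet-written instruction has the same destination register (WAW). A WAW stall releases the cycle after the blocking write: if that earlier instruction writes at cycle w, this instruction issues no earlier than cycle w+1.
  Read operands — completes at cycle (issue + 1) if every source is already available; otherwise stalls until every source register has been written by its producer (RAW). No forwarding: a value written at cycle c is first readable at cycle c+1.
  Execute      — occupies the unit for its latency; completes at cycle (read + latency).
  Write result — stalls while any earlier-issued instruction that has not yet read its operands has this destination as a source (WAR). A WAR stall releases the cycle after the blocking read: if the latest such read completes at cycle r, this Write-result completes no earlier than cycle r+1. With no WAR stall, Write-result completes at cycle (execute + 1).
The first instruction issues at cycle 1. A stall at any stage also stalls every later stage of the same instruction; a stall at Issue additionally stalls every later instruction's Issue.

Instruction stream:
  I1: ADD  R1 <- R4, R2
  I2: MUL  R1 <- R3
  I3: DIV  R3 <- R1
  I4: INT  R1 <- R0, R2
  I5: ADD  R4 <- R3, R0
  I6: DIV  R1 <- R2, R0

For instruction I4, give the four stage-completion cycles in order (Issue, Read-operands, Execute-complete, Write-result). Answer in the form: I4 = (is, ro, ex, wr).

I4 = (13, 14, 15, 16)

I1: IS=1 RO=2 EX=4 WR=5
I2: IS=6 RO=7 EX=11 WR=12  [WAW R1: wait I1 write@5]
I3: IS=7 RO=13 EX=21 WR=22  [RAW R1: wait I2 write@12]
I4: IS=13 RO=14 EX=15 WR=16  [WAW R1: wait I2 write@12]
I5: IS=14 RO=23 EX=25 WR=26  [RAW R3: wait I3 write@22]
I6: IS=23 RO=24 EX=32 WR=33  [struct: DIV busy until I3 writes@22]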